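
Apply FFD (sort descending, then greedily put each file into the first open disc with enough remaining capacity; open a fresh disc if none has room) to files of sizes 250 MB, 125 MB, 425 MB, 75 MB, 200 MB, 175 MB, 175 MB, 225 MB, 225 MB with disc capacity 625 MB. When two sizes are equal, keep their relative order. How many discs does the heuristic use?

4

Sorted descending: 425, 250, 225, 225, 200, 175, 175, 125, 75.
  425 → disc 1 (new)  [load 425/625]
  250 → disc 2 (new)  [load 250/625]
  225 → disc 2  [load 475/625]
  225 → disc 3 (new)  [load 225/625]
  200 → disc 1  [load 625/625]
  175 → disc 3  [load 400/625]
  175 → disc 3  [load 575/625]
  125 → disc 2  [load 600/625]
  75 → disc 4 (new)  [load 75/625]
4 discs opened.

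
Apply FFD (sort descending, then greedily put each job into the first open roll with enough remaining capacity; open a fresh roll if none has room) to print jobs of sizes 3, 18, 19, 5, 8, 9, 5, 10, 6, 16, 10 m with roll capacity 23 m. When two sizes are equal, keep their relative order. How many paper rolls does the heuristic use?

Sorted descending: 19, 18, 16, 10, 10, 9, 8, 6, 5, 5, 3.
  19 → roll 1 (new)  [load 19/23]
  18 → roll 2 (new)  [load 18/23]
  16 → roll 3 (new)  [load 16/23]
  10 → roll 4 (new)  [load 10/23]
  10 → roll 4  [load 20/23]
  9 → roll 5 (new)  [load 9/23]
  8 → roll 5  [load 17/23]
  6 → roll 3  [load 22/23]
  5 → roll 2  [load 23/23]
  5 → roll 5  [load 22/23]
  3 → roll 1  [load 22/23]
5 paper rolls opened.

5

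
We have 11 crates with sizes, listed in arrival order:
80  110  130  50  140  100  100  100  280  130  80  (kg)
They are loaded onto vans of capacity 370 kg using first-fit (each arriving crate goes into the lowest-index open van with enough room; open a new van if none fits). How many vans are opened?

4

  80 → van 1 (new)  [load 80/370]
  110 → van 1  [load 190/370]
  130 → van 1  [load 320/370]
  50 → van 1  [load 370/370]
  140 → van 2 (new)  [load 140/370]
  100 → van 2  [load 240/370]
  100 → van 2  [load 340/370]
  100 → van 3 (new)  [load 100/370]
  280 → van 4 (new)  [load 280/370]
  130 → van 3  [load 230/370]
  80 → van 3  [load 310/370]
4 vans opened.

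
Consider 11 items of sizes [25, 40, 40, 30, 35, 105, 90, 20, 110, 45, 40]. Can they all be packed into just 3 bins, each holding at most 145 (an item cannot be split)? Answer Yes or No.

No

Total = 580; ⌈580/145⌉ = 4.
At least 4 bins are required, but only 3 are allowed.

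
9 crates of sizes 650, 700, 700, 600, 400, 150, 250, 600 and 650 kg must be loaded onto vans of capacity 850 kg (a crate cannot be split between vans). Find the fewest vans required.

Total = 700 + 700 + 650 + 650 + 600 + 600 + 400 + 250 + 150 = 4700 kg.
Lower bound: ⌈4700/850⌉ = 6 vans.
A packing using 7 vans:
  van 1: 700 + 150 = 850
  van 2: 700 = 700
  van 3: 650 = 650
  van 4: 650 = 650
  van 5: 600 + 250 = 850
  van 6: 600 = 600
  van 7: 400 = 400
No arrangement into 6 vans stays within capacity, so 7 is optimal.

7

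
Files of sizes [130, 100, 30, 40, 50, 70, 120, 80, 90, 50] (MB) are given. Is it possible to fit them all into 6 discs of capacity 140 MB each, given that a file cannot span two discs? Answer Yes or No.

Yes

A valid assignment using 6 discs:
  disc 1: 130 = 130
  disc 2: 120 = 120
  disc 3: 100 + 40 = 140
  disc 4: 90 + 50 = 140
  disc 5: 80 + 50 = 130
  disc 6: 70 + 30 = 100
Every load is within 140 MB, so 6 discs suffice.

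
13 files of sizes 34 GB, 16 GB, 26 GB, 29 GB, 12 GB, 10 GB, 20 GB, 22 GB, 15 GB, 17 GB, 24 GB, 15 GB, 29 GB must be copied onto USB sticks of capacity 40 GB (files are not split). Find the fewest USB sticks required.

Total = 34 + 29 + 29 + 26 + 24 + 22 + 20 + 17 + 16 + 15 + 15 + 12 + 10 = 269 GB.
Lower bound: ⌈269/40⌉ = 7 USB sticks.
A packing using 8 USB sticks:
  USB stick 1: 34 = 34
  USB stick 2: 29 + 10 = 39
  USB stick 3: 29 = 29
  USB stick 4: 26 + 12 = 38
  USB stick 5: 24 + 16 = 40
  USB stick 6: 22 + 17 = 39
  USB stick 7: 20 + 15 = 35
  USB stick 8: 15 = 15
No arrangement into 7 USB sticks stays within capacity, so 8 is optimal.

8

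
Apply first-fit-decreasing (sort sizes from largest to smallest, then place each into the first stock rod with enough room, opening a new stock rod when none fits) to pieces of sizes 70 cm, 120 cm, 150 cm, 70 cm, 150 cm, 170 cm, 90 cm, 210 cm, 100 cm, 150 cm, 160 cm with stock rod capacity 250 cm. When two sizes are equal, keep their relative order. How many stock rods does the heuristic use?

7

Sorted descending: 210, 170, 160, 150, 150, 150, 120, 100, 90, 70, 70.
  210 → stock rod 1 (new)  [load 210/250]
  170 → stock rod 2 (new)  [load 170/250]
  160 → stock rod 3 (new)  [load 160/250]
  150 → stock rod 4 (new)  [load 150/250]
  150 → stock rod 5 (new)  [load 150/250]
  150 → stock rod 6 (new)  [load 150/250]
  120 → stock rod 7 (new)  [load 120/250]
  100 → stock rod 4  [load 250/250]
  90 → stock rod 3  [load 250/250]
  70 → stock rod 2  [load 240/250]
  70 → stock rod 5  [load 220/250]
7 stock rods opened.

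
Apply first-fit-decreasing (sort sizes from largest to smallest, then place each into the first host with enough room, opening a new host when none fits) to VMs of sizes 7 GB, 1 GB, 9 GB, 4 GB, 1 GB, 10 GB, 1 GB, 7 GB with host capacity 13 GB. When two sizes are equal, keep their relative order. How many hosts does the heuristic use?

Sorted descending: 10, 9, 7, 7, 4, 1, 1, 1.
  10 → host 1 (new)  [load 10/13]
  9 → host 2 (new)  [load 9/13]
  7 → host 3 (new)  [load 7/13]
  7 → host 4 (new)  [load 7/13]
  4 → host 2  [load 13/13]
  1 → host 1  [load 11/13]
  1 → host 1  [load 12/13]
  1 → host 1  [load 13/13]
4 hosts opened.

4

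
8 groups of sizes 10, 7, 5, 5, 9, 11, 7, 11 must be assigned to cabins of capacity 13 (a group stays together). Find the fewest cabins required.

6

Total = 11 + 11 + 10 + 9 + 7 + 7 + 5 + 5 = 65.
Lower bound: ⌈65/13⌉ = 5 cabins.
Also, 6 groups each exceed 13/2, and no two of those can share a cabin, so at least 6 cabins are needed.
A packing using 6 cabins:
  cabin 1: 11 = 11
  cabin 2: 11 = 11
  cabin 3: 10 = 10
  cabin 4: 9 = 9
  cabin 5: 7 + 5 = 12
  cabin 6: 7 + 5 = 12
This matches the lower bound, so 6 is optimal.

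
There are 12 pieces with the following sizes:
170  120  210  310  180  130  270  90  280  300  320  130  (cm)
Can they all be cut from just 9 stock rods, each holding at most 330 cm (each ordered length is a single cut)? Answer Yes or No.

Yes

A valid assignment using 9 stock rods:
  stock rod 1: 320 = 320
  stock rod 2: 310 = 310
  stock rod 3: 300 = 300
  stock rod 4: 280 = 280
  stock rod 5: 270 = 270
  stock rod 6: 210 + 120 = 330
  stock rod 7: 180 + 130 = 310
  stock rod 8: 170 + 130 = 300
  stock rod 9: 90 = 90
Every load is within 330 cm, so 9 stock rods suffice.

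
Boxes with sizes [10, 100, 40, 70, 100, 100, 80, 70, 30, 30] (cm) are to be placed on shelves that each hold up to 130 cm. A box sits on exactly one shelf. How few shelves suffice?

6

Total = 100 + 100 + 100 + 80 + 70 + 70 + 40 + 30 + 30 + 10 = 630 cm.
Lower bound: ⌈630/130⌉ = 5 shelves.
Also, 6 boxes each exceed 65 cm, and no two of those can share a shelf, so at least 6 shelves are needed.
A packing using 6 shelves:
  shelf 1: 100 + 30 = 130
  shelf 2: 100 + 30 = 130
  shelf 3: 100 + 10 = 110
  shelf 4: 80 + 40 = 120
  shelf 5: 70 = 70
  shelf 6: 70 = 70
This matches the lower bound, so 6 is optimal.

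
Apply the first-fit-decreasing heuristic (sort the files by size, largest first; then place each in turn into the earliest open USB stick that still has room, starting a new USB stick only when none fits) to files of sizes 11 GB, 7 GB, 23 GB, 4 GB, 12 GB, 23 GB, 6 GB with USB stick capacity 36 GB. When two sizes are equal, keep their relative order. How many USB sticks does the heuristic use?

Sorted descending: 23, 23, 12, 11, 7, 6, 4.
  23 → USB stick 1 (new)  [load 23/36]
  23 → USB stick 2 (new)  [load 23/36]
  12 → USB stick 1  [load 35/36]
  11 → USB stick 2  [load 34/36]
  7 → USB stick 3 (new)  [load 7/36]
  6 → USB stick 3  [load 13/36]
  4 → USB stick 3  [load 17/36]
3 USB sticks opened.

3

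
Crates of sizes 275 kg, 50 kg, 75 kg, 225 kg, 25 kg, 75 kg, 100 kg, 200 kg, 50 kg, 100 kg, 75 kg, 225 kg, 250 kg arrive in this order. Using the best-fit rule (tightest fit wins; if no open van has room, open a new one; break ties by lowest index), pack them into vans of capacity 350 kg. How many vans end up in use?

6

  275 → van 1 (new)  [load 275/350]
  50 → van 1  [load 325/350]
  75 → van 2 (new)  [load 75/350]
  225 → van 2  [load 300/350]
  25 → van 1  [load 350/350]
  75 → van 3 (new)  [load 75/350]
  100 → van 3  [load 175/350]
  200 → van 4 (new)  [load 200/350]
  50 → van 2  [load 350/350]
  100 → van 4  [load 300/350]
  75 → van 3  [load 250/350]
  225 → van 5 (new)  [load 225/350]
  250 → van 6 (new)  [load 250/350]
6 vans opened.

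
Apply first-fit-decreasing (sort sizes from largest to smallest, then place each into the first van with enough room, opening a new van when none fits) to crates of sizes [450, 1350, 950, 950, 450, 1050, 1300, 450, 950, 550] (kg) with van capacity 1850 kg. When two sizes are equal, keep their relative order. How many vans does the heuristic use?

6

Sorted descending: 1350, 1300, 1050, 950, 950, 950, 550, 450, 450, 450.
  1350 → van 1 (new)  [load 1350/1850]
  1300 → van 2 (new)  [load 1300/1850]
  1050 → van 3 (new)  [load 1050/1850]
  950 → van 4 (new)  [load 950/1850]
  950 → van 5 (new)  [load 950/1850]
  950 → van 6 (new)  [load 950/1850]
  550 → van 2  [load 1850/1850]
  450 → van 1  [load 1800/1850]
  450 → van 3  [load 1500/1850]
  450 → van 4  [load 1400/1850]
6 vans opened.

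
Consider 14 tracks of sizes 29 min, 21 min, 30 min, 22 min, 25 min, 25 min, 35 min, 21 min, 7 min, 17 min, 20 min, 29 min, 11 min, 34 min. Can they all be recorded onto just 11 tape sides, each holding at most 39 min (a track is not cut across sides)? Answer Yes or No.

A valid assignment using 11 tape sides:
  side 1: 35 = 35
  side 2: 34 = 34
  side 3: 30 + 7 = 37
  side 4: 29 = 29
  side 5: 29 = 29
  side 6: 25 + 11 = 36
  side 7: 25 = 25
  side 8: 22 + 17 = 39
  side 9: 21 = 21
  side 10: 21 = 21
  side 11: 20 = 20
Every load is within 39 min, so 11 tape sides suffice.

Yes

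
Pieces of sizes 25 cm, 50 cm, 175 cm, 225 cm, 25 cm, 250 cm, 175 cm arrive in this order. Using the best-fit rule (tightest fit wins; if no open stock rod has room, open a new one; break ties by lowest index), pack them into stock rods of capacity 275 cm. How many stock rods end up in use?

  25 → stock rod 1 (new)  [load 25/275]
  50 → stock rod 1  [load 75/275]
  175 → stock rod 1  [load 250/275]
  225 → stock rod 2 (new)  [load 225/275]
  25 → stock rod 1  [load 275/275]
  250 → stock rod 3 (new)  [load 250/275]
  175 → stock rod 4 (new)  [load 175/275]
4 stock rods opened.

4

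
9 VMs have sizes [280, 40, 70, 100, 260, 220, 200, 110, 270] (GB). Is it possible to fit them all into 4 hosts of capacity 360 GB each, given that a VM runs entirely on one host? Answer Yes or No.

Total = 1550 GB; ⌈1550/360⌉ = 5.
At least 5 hosts are required, but only 4 are allowed.

No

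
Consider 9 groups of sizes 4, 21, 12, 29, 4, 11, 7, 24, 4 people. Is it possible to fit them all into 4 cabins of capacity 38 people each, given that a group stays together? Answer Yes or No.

Yes

A valid assignment using 4 cabins:
  cabin 1: 29 + 7 = 36
  cabin 2: 24 + 12 = 36
  cabin 3: 21 + 11 + 4 = 36
  cabin 4: 4 + 4 = 8
Every load is within 38 people, so 4 cabins suffice.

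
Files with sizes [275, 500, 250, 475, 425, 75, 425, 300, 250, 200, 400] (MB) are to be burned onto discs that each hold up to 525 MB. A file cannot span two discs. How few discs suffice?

8

Total = 500 + 475 + 425 + 425 + 400 + 300 + 275 + 250 + 250 + 200 + 75 = 3575 MB.
Lower bound: ⌈3575/525⌉ = 7 discs.
A packing using 8 discs:
  disc 1: 500 = 500
  disc 2: 475 = 475
  disc 3: 425 + 75 = 500
  disc 4: 425 = 425
  disc 5: 400 = 400
  disc 6: 300 + 200 = 500
  disc 7: 275 + 250 = 525
  disc 8: 250 = 250
No arrangement into 7 discs stays within capacity, so 8 is optimal.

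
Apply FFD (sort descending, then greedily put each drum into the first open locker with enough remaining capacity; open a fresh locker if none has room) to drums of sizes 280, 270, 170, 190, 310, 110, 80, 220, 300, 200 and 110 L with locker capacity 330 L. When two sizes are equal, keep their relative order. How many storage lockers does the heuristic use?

8

Sorted descending: 310, 300, 280, 270, 220, 200, 190, 170, 110, 110, 80.
  310 → locker 1 (new)  [load 310/330]
  300 → locker 2 (new)  [load 300/330]
  280 → locker 3 (new)  [load 280/330]
  270 → locker 4 (new)  [load 270/330]
  220 → locker 5 (new)  [load 220/330]
  200 → locker 6 (new)  [load 200/330]
  190 → locker 7 (new)  [load 190/330]
  170 → locker 8 (new)  [load 170/330]
  110 → locker 5  [load 330/330]
  110 → locker 6  [load 310/330]
  80 → locker 7  [load 270/330]
8 storage lockers opened.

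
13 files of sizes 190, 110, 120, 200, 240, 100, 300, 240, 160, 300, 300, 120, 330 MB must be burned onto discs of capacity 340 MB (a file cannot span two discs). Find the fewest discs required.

Total = 330 + 300 + 300 + 300 + 240 + 240 + 200 + 190 + 160 + 120 + 120 + 110 + 100 = 2710 MB.
Lower bound: ⌈2710/340⌉ = 8 discs.
A packing using 9 discs:
  disc 1: 330 = 330
  disc 2: 300 = 300
  disc 3: 300 = 300
  disc 4: 300 = 300
  disc 5: 240 + 100 = 340
  disc 6: 240 = 240
  disc 7: 200 + 120 = 320
  disc 8: 190 + 120 = 310
  disc 9: 160 + 110 = 270
No arrangement into 8 discs stays within capacity, so 9 is optimal.

9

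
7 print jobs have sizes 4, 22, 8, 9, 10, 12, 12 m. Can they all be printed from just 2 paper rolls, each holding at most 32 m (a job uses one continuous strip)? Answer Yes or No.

No

Total = 77 m; ⌈77/32⌉ = 3.
At least 3 paper rolls are required, but only 2 are allowed.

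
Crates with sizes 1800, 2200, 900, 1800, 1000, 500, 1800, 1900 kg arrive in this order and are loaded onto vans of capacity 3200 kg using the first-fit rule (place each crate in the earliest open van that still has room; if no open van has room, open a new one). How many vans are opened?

  1800 → van 1 (new)  [load 1800/3200]
  2200 → van 2 (new)  [load 2200/3200]
  900 → van 1  [load 2700/3200]
  1800 → van 3 (new)  [load 1800/3200]
  1000 → van 2  [load 3200/3200]
  500 → van 1  [load 3200/3200]
  1800 → van 4 (new)  [load 1800/3200]
  1900 → van 5 (new)  [load 1900/3200]
5 vans opened.

5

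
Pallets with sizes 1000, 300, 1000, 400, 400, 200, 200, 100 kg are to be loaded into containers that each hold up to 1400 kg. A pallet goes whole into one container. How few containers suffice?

Total = 1000 + 1000 + 400 + 400 + 300 + 200 + 200 + 100 = 3600 kg.
Lower bound: ⌈3600/1400⌉ = 3 containers.
A packing using 3 containers:
  container 1: 1000 + 400 = 1400
  container 2: 1000 + 400 = 1400
  container 3: 300 + 200 + 200 + 100 = 800
This matches the lower bound, so 3 is optimal.

3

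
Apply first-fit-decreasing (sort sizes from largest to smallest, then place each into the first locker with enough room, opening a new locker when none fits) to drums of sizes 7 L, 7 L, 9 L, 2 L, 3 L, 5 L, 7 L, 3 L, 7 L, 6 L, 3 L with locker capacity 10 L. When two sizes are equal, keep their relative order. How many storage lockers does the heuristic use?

Sorted descending: 9, 7, 7, 7, 7, 6, 5, 3, 3, 3, 2.
  9 → locker 1 (new)  [load 9/10]
  7 → locker 2 (new)  [load 7/10]
  7 → locker 3 (new)  [load 7/10]
  7 → locker 4 (new)  [load 7/10]
  7 → locker 5 (new)  [load 7/10]
  6 → locker 6 (new)  [load 6/10]
  5 → locker 7 (new)  [load 5/10]
  3 → locker 2  [load 10/10]
  3 → locker 3  [load 10/10]
  3 → locker 4  [load 10/10]
  2 → locker 5  [load 9/10]
7 storage lockers opened.

7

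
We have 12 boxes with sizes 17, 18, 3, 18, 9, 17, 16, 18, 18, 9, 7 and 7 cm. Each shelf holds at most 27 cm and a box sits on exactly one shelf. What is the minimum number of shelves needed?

7

Total = 18 + 18 + 18 + 18 + 17 + 17 + 16 + 9 + 9 + 7 + 7 + 3 = 157 cm.
Lower bound: ⌈157/27⌉ = 6 shelves.
Also, 7 boxes each exceed 27/2 cm, and no two of those can share a shelf, so at least 7 shelves are needed.
A packing using 7 shelves:
  shelf 1: 18 + 9 = 27
  shelf 2: 18 + 9 = 27
  shelf 3: 18 + 7 = 25
  shelf 4: 18 + 7 = 25
  shelf 5: 17 + 3 = 20
  shelf 6: 17 = 17
  shelf 7: 16 = 16
This matches the lower bound, so 7 is optimal.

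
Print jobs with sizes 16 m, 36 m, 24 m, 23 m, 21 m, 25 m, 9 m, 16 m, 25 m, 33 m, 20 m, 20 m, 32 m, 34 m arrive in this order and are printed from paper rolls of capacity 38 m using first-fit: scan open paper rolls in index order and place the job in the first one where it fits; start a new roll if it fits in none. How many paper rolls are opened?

11

  16 → roll 1 (new)  [load 16/38]
  36 → roll 2 (new)  [load 36/38]
  24 → roll 3 (new)  [load 24/38]
  23 → roll 4 (new)  [load 23/38]
  21 → roll 1  [load 37/38]
  25 → roll 5 (new)  [load 25/38]
  9 → roll 3  [load 33/38]
  16 → roll 6 (new)  [load 16/38]
  25 → roll 7 (new)  [load 25/38]
  33 → roll 8 (new)  [load 33/38]
  20 → roll 6  [load 36/38]
  20 → roll 9 (new)  [load 20/38]
  32 → roll 10 (new)  [load 32/38]
  34 → roll 11 (new)  [load 34/38]
11 paper rolls opened.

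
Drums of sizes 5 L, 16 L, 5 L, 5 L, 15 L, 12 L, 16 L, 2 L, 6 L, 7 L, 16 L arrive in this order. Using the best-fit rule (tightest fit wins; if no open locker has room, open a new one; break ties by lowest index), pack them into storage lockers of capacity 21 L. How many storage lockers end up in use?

  5 → locker 1 (new)  [load 5/21]
  16 → locker 1  [load 21/21]
  5 → locker 2 (new)  [load 5/21]
  5 → locker 2  [load 10/21]
  15 → locker 3 (new)  [load 15/21]
  12 → locker 4 (new)  [load 12/21]
  16 → locker 5 (new)  [load 16/21]
  2 → locker 5  [load 18/21]
  6 → locker 3  [load 21/21]
  7 → locker 4  [load 19/21]
  16 → locker 6 (new)  [load 16/21]
6 storage lockers opened.

6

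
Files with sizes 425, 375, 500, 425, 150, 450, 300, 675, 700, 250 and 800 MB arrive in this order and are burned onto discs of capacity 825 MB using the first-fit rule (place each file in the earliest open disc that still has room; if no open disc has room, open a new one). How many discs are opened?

  425 → disc 1 (new)  [load 425/825]
  375 → disc 1  [load 800/825]
  500 → disc 2 (new)  [load 500/825]
  425 → disc 3 (new)  [load 425/825]
  150 → disc 2  [load 650/825]
  450 → disc 4 (new)  [load 450/825]
  300 → disc 3  [load 725/825]
  675 → disc 5 (new)  [load 675/825]
  700 → disc 6 (new)  [load 700/825]
  250 → disc 4  [load 700/825]
  800 → disc 7 (new)  [load 800/825]
7 discs opened.

7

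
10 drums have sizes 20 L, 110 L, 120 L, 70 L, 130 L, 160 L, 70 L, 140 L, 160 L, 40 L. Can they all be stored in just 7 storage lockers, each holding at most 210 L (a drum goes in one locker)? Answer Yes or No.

A valid assignment using 6 storage lockers:
  locker 1: 160 + 40 = 200
  locker 2: 160 + 20 = 180
  locker 3: 140 + 70 = 210
  locker 4: 130 + 70 = 200
  locker 5: 120 = 120
  locker 6: 110 = 110
That uses only 6 ≤ 7, so 7 storage lockers are enough.

Yes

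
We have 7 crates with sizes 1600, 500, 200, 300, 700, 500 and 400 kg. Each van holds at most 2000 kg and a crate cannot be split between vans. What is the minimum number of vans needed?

Total = 1600 + 700 + 500 + 500 + 400 + 300 + 200 = 4200 kg.
Lower bound: ⌈4200/2000⌉ = 3 vans.
A packing using 3 vans:
  van 1: 1600 + 400 = 2000
  van 2: 700 + 500 + 500 + 300 = 2000
  van 3: 200 = 200
This matches the lower bound, so 3 is optimal.

3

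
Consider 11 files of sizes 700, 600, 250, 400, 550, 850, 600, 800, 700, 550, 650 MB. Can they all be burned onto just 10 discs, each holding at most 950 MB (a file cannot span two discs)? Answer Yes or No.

A valid assignment using 9 discs:
  disc 1: 850 = 850
  disc 2: 800 = 800
  disc 3: 700 + 250 = 950
  disc 4: 700 = 700
  disc 5: 650 = 650
  disc 6: 600 = 600
  disc 7: 600 = 600
  disc 8: 550 + 400 = 950
  disc 9: 550 = 550
That uses only 9 ≤ 10, so 10 discs are enough.

Yes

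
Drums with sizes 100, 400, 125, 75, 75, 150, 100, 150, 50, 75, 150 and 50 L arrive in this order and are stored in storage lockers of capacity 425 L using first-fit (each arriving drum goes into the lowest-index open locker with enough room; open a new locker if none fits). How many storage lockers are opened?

4

  100 → locker 1 (new)  [load 100/425]
  400 → locker 2 (new)  [load 400/425]
  125 → locker 1  [load 225/425]
  75 → locker 1  [load 300/425]
  75 → locker 1  [load 375/425]
  150 → locker 3 (new)  [load 150/425]
  100 → locker 3  [load 250/425]
  150 → locker 3  [load 400/425]
  50 → locker 1  [load 425/425]
  75 → locker 4 (new)  [load 75/425]
  150 → locker 4  [load 225/425]
  50 → locker 4  [load 275/425]
4 storage lockers opened.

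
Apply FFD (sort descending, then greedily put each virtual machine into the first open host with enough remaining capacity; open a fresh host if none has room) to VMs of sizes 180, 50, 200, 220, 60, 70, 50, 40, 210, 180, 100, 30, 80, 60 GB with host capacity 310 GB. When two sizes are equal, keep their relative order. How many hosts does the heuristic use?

5

Sorted descending: 220, 210, 200, 180, 180, 100, 80, 70, 60, 60, 50, 50, 40, 30.
  220 → host 1 (new)  [load 220/310]
  210 → host 2 (new)  [load 210/310]
  200 → host 3 (new)  [load 200/310]
  180 → host 4 (new)  [load 180/310]
  180 → host 5 (new)  [load 180/310]
  100 → host 2  [load 310/310]
  80 → host 1  [load 300/310]
  70 → host 3  [load 270/310]
  60 → host 4  [load 240/310]
  60 → host 4  [load 300/310]
  50 → host 5  [load 230/310]
  50 → host 5  [load 280/310]
  40 → host 3  [load 310/310]
  30 → host 5  [load 310/310]
5 hosts opened.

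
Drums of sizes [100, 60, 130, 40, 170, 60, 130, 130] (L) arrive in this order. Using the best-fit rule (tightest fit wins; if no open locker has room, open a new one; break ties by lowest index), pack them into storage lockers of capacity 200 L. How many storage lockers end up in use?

  100 → locker 1 (new)  [load 100/200]
  60 → locker 1  [load 160/200]
  130 → locker 2 (new)  [load 130/200]
  40 → locker 1  [load 200/200]
  170 → locker 3 (new)  [load 170/200]
  60 → locker 2  [load 190/200]
  130 → locker 4 (new)  [load 130/200]
  130 → locker 5 (new)  [load 130/200]
5 storage lockers opened.

5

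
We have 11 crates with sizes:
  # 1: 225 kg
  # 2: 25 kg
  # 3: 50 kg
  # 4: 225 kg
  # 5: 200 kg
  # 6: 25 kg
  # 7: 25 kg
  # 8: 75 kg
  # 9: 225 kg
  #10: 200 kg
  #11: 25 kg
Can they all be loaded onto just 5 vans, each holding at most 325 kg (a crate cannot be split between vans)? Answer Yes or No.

Yes

A valid assignment using 5 vans:
  van 1: 225 + 75 + 25 = 325
  van 2: 225 + 50 + 25 + 25 = 325
  van 3: 225 + 25 = 250
  van 4: 200 = 200
  van 5: 200 = 200
Every load is within 325 kg, so 5 vans suffice.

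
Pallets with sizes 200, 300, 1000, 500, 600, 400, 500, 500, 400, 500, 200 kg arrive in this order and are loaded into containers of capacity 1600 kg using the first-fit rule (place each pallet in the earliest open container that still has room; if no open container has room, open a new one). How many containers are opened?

  200 → container 1 (new)  [load 200/1600]
  300 → container 1  [load 500/1600]
  1000 → container 1  [load 1500/1600]
  500 → container 2 (new)  [load 500/1600]
  600 → container 2  [load 1100/1600]
  400 → container 2  [load 1500/1600]
  500 → container 3 (new)  [load 500/1600]
  500 → container 3  [load 1000/1600]
  400 → container 3  [load 1400/1600]
  500 → container 4 (new)  [load 500/1600]
  200 → container 3  [load 1600/1600]
4 containers opened.

4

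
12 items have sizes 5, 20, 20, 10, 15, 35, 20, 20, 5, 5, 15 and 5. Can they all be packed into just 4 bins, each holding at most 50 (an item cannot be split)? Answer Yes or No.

Yes

A valid assignment using 4 bins:
  bin 1: 35 + 15 = 50
  bin 2: 20 + 20 + 10 = 50
  bin 3: 20 + 20 + 5 + 5 = 50
  bin 4: 15 + 5 + 5 = 25
Every load is within 50, so 4 bins suffice.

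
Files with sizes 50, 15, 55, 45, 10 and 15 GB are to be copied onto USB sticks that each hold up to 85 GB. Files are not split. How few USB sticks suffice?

3

Total = 55 + 50 + 45 + 15 + 15 + 10 = 190 GB.
Lower bound: ⌈190/85⌉ = 3 USB sticks.
A packing using 3 USB sticks:
  USB stick 1: 55 + 15 + 15 = 85
  USB stick 2: 50 + 10 = 60
  USB stick 3: 45 = 45
This matches the lower bound, so 3 is optimal.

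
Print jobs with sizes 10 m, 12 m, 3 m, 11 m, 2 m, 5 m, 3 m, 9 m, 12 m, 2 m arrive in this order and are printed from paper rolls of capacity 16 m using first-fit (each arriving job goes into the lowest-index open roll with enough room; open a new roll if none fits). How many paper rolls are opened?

5

  10 → roll 1 (new)  [load 10/16]
  12 → roll 2 (new)  [load 12/16]
  3 → roll 1  [load 13/16]
  11 → roll 3 (new)  [load 11/16]
  2 → roll 1  [load 15/16]
  5 → roll 3  [load 16/16]
  3 → roll 2  [load 15/16]
  9 → roll 4 (new)  [load 9/16]
  12 → roll 5 (new)  [load 12/16]
  2 → roll 4  [load 11/16]
5 paper rolls opened.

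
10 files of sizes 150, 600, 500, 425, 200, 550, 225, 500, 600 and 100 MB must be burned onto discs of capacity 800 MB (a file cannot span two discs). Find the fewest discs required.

Total = 600 + 600 + 550 + 500 + 500 + 425 + 225 + 200 + 150 + 100 = 3850 MB.
Lower bound: ⌈3850/800⌉ = 5 discs.
Also, 6 files each exceed 400 MB, and no two of those can share a disc, so at least 6 discs are needed.
A packing using 6 discs:
  disc 1: 600 + 200 = 800
  disc 2: 600 + 150 = 750
  disc 3: 550 + 225 = 775
  disc 4: 500 + 100 = 600
  disc 5: 500 = 500
  disc 6: 425 = 425
This matches the lower bound, so 6 is optimal.

6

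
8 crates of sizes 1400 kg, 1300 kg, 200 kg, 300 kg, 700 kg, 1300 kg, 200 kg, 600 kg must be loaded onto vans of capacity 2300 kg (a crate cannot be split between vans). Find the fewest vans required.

Total = 1400 + 1300 + 1300 + 700 + 600 + 300 + 200 + 200 = 6000 kg.
Lower bound: ⌈6000/2300⌉ = 3 vans.
A packing using 3 vans:
  van 1: 1400 + 700 + 200 = 2300
  van 2: 1300 + 600 + 300 = 2200
  van 3: 1300 + 200 = 1500
This matches the lower bound, so 3 is optimal.

3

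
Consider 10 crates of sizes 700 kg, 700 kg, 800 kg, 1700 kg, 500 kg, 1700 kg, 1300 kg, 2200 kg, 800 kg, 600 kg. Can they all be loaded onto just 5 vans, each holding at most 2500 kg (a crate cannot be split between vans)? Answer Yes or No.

Yes

A valid assignment using 5 vans:
  van 1: 2200 = 2200
  van 2: 1700 + 800 = 2500
  van 3: 1700 + 800 = 2500
  van 4: 1300 + 700 + 500 = 2500
  van 5: 700 + 600 = 1300
Every load is within 2500 kg, so 5 vans suffice.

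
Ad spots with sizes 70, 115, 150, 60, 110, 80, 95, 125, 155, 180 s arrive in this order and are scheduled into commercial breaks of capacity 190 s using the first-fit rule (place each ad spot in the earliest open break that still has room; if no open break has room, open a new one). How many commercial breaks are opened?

  70 → break 1 (new)  [load 70/190]
  115 → break 1  [load 185/190]
  150 → break 2 (new)  [load 150/190]
  60 → break 3 (new)  [load 60/190]
  110 → break 3  [load 170/190]
  80 → break 4 (new)  [load 80/190]
  95 → break 4  [load 175/190]
  125 → break 5 (new)  [load 125/190]
  155 → break 6 (new)  [load 155/190]
  180 → break 7 (new)  [load 180/190]
7 commercial breaks opened.

7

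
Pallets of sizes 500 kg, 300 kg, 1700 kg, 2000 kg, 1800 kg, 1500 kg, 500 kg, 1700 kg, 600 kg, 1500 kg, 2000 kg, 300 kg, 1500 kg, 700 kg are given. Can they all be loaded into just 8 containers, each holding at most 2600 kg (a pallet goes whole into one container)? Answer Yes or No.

Yes

A valid assignment using 8 containers:
  container 1: 2000 + 600 = 2600
  container 2: 2000 + 500 = 2500
  container 3: 1800 + 700 = 2500
  container 4: 1700 + 500 + 300 = 2500
  container 5: 1700 + 300 = 2000
  container 6: 1500 = 1500
  container 7: 1500 = 1500
  container 8: 1500 = 1500
Every load is within 2600 kg, so 8 containers suffice.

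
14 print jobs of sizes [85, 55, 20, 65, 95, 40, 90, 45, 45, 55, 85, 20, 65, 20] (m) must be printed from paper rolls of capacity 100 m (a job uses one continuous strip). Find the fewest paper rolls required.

Total = 95 + 90 + 85 + 85 + 65 + 65 + 55 + 55 + 45 + 45 + 40 + 20 + 20 + 20 = 785 m.
Lower bound: ⌈785/100⌉ = 8 paper rolls.
A packing using 9 paper rolls:
  roll 1: 95 = 95
  roll 2: 90 = 90
  roll 3: 85 = 85
  roll 4: 85 = 85
  roll 5: 65 + 20 = 85
  roll 6: 65 + 20 = 85
  roll 7: 55 + 45 = 100
  roll 8: 55 + 45 = 100
  roll 9: 40 + 20 = 60
No arrangement into 8 paper rolls stays within capacity, so 9 is optimal.

9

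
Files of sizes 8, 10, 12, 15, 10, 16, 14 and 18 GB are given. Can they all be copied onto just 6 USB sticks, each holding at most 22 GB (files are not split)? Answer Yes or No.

A valid assignment using 6 USB sticks:
  USB stick 1: 18 = 18
  USB stick 2: 16 = 16
  USB stick 3: 15 = 15
  USB stick 4: 14 + 8 = 22
  USB stick 5: 12 + 10 = 22
  USB stick 6: 10 = 10
Every load is within 22 GB, so 6 USB sticks suffice.

Yes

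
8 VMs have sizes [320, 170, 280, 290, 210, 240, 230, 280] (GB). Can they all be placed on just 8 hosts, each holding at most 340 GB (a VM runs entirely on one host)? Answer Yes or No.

Yes

A valid assignment using 8 hosts:
  host 1: 320 = 320
  host 2: 290 = 290
  host 3: 280 = 280
  host 4: 280 = 280
  host 5: 240 = 240
  host 6: 230 = 230
  host 7: 210 = 210
  host 8: 170 = 170
Every load is within 340 GB, so 8 hosts suffice.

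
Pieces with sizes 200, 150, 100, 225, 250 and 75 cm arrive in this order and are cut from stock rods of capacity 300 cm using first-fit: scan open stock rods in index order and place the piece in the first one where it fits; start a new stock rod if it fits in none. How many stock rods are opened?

  200 → stock rod 1 (new)  [load 200/300]
  150 → stock rod 2 (new)  [load 150/300]
  100 → stock rod 1  [load 300/300]
  225 → stock rod 3 (new)  [load 225/300]
  250 → stock rod 4 (new)  [load 250/300]
  75 → stock rod 2  [load 225/300]
4 stock rods opened.

4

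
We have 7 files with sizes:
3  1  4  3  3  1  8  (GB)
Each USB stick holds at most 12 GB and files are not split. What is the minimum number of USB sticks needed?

Total = 8 + 4 + 3 + 3 + 3 + 1 + 1 = 23 GB.
Lower bound: ⌈23/12⌉ = 2 USB sticks.
A packing using 2 USB sticks:
  USB stick 1: 8 + 4 = 12
  USB stick 2: 3 + 3 + 3 + 1 + 1 = 11
This matches the lower bound, so 2 is optimal.

2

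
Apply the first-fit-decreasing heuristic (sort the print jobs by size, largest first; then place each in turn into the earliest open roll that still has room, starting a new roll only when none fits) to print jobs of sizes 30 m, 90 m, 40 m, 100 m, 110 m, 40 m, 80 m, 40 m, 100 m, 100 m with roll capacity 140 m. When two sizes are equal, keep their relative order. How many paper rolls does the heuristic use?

Sorted descending: 110, 100, 100, 100, 90, 80, 40, 40, 40, 30.
  110 → roll 1 (new)  [load 110/140]
  100 → roll 2 (new)  [load 100/140]
  100 → roll 3 (new)  [load 100/140]
  100 → roll 4 (new)  [load 100/140]
  90 → roll 5 (new)  [load 90/140]
  80 → roll 6 (new)  [load 80/140]
  40 → roll 2  [load 140/140]
  40 → roll 3  [load 140/140]
  40 → roll 4  [load 140/140]
  30 → roll 1  [load 140/140]
6 paper rolls opened.

6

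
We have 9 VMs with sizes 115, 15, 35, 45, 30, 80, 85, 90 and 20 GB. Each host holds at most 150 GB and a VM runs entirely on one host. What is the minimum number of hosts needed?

Total = 115 + 90 + 85 + 80 + 45 + 35 + 30 + 20 + 15 = 515 GB.
Lower bound: ⌈515/150⌉ = 4 hosts.
A packing using 4 hosts:
  host 1: 115 + 35 = 150
  host 2: 90 + 45 + 15 = 150
  host 3: 85 + 30 + 20 = 135
  host 4: 80 = 80
This matches the lower bound, so 4 is optimal.

4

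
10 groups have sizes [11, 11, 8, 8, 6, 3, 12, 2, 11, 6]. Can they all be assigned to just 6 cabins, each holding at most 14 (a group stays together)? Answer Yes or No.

A valid assignment using 6 cabins:
  cabin 1: 12 + 2 = 14
  cabin 2: 11 + 3 = 14
  cabin 3: 11 = 11
  cabin 4: 11 = 11
  cabin 5: 8 + 6 = 14
  cabin 6: 8 + 6 = 14
Every load is within 14, so 6 cabins suffice.

Yes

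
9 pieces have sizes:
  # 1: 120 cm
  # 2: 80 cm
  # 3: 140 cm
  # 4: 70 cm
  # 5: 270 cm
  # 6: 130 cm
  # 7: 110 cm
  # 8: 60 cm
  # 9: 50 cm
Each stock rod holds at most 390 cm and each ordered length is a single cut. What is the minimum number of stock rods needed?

Total = 270 + 140 + 130 + 120 + 110 + 80 + 70 + 60 + 50 = 1030 cm.
Lower bound: ⌈1030/390⌉ = 3 stock rods.
A packing using 3 stock rods:
  stock rod 1: 270 + 120 = 390
  stock rod 2: 140 + 130 + 110 = 380
  stock rod 3: 80 + 70 + 60 + 50 = 260
This matches the lower bound, so 3 is optimal.

3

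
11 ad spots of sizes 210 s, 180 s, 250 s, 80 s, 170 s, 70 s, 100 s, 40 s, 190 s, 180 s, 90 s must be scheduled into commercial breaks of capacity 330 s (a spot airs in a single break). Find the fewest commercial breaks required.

Total = 250 + 210 + 190 + 180 + 180 + 170 + 100 + 90 + 80 + 70 + 40 = 1560 s.
Lower bound: ⌈1560/330⌉ = 5 commercial breaks.
Also, 6 ad spots each exceed 165 s, and no two of those can share a break, so at least 6 commercial breaks are needed.
A packing using 6 commercial breaks:
  break 1: 250 + 80 = 330
  break 2: 210 + 100 = 310
  break 3: 190 + 90 + 40 = 320
  break 4: 180 + 70 = 250
  break 5: 180 = 180
  break 6: 170 = 170
This matches the lower bound, so 6 is optimal.

6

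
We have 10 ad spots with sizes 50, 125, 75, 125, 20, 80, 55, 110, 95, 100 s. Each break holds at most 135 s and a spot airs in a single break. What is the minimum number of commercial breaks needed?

Total = 125 + 125 + 110 + 100 + 95 + 80 + 75 + 55 + 50 + 20 = 835 s.
Lower bound: ⌈835/135⌉ = 7 commercial breaks.
A packing using 7 commercial breaks:
  break 1: 125 = 125
  break 2: 125 = 125
  break 3: 110 + 20 = 130
  break 4: 100 = 100
  break 5: 95 = 95
  break 6: 80 + 55 = 135
  break 7: 75 + 50 = 125
This matches the lower bound, so 7 is optimal.

7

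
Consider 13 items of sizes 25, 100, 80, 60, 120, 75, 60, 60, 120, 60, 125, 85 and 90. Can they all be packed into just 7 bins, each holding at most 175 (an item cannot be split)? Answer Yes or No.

No

Total = 1060; ⌈1060/175⌉ = 7.
The bound of 7 does not rule out 7, but exhaustive search shows no assignment into 7 bins of capacity 175 exists — the minimum is 8.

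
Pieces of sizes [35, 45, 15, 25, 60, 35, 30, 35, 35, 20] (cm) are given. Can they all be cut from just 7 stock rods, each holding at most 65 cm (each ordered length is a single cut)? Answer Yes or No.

Yes

A valid assignment using 6 stock rods:
  stock rod 1: 60 = 60
  stock rod 2: 45 + 20 = 65
  stock rod 3: 35 + 30 = 65
  stock rod 4: 35 + 25 = 60
  stock rod 5: 35 + 15 = 50
  stock rod 6: 35 = 35
That uses only 6 ≤ 7, so 7 stock rods are enough.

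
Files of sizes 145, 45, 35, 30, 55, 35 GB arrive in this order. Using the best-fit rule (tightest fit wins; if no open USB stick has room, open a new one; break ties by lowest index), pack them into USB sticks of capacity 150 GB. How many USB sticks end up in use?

  145 → USB stick 1 (new)  [load 145/150]
  45 → USB stick 2 (new)  [load 45/150]
  35 → USB stick 2  [load 80/150]
  30 → USB stick 2  [load 110/150]
  55 → USB stick 3 (new)  [load 55/150]
  35 → USB stick 2  [load 145/150]
3 USB sticks opened.

3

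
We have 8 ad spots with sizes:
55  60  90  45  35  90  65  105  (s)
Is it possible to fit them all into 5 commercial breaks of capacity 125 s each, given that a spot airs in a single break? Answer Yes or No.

Yes

A valid assignment using 5 commercial breaks:
  break 1: 105 = 105
  break 2: 90 + 35 = 125
  break 3: 90 = 90
  break 4: 65 + 60 = 125
  break 5: 55 + 45 = 100
Every load is within 125 s, so 5 commercial breaks suffice.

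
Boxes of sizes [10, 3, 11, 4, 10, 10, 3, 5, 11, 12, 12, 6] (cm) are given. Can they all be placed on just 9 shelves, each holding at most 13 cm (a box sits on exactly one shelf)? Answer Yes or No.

Yes

A valid assignment using 9 shelves:
  shelf 1: 12 = 12
  shelf 2: 12 = 12
  shelf 3: 11 = 11
  shelf 4: 11 = 11
  shelf 5: 10 + 3 = 13
  shelf 6: 10 + 3 = 13
  shelf 7: 10 = 10
  shelf 8: 6 + 5 = 11
  shelf 9: 4 = 4
Every load is within 13 cm, so 9 shelves suffice.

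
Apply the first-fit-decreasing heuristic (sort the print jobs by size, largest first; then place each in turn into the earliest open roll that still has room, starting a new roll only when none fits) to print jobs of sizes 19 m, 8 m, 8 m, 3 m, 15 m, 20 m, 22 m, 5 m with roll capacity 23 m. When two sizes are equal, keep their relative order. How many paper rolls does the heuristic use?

Sorted descending: 22, 20, 19, 15, 8, 8, 5, 3.
  22 → roll 1 (new)  [load 22/23]
  20 → roll 2 (new)  [load 20/23]
  19 → roll 3 (new)  [load 19/23]
  15 → roll 4 (new)  [load 15/23]
  8 → roll 4  [load 23/23]
  8 → roll 5 (new)  [load 8/23]
  5 → roll 5  [load 13/23]
  3 → roll 2  [load 23/23]
5 paper rolls opened.

5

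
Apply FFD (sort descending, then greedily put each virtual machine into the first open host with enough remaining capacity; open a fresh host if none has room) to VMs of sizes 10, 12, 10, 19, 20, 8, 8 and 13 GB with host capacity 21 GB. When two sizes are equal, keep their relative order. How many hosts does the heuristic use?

Sorted descending: 20, 19, 13, 12, 10, 10, 8, 8.
  20 → host 1 (new)  [load 20/21]
  19 → host 2 (new)  [load 19/21]
  13 → host 3 (new)  [load 13/21]
  12 → host 4 (new)  [load 12/21]
  10 → host 5 (new)  [load 10/21]
  10 → host 5  [load 20/21]
  8 → host 3  [load 21/21]
  8 → host 4  [load 20/21]
5 hosts opened.

5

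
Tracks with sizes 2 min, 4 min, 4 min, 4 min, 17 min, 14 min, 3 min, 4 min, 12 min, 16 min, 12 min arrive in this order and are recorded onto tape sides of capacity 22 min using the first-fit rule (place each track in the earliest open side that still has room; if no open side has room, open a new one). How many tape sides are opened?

  2 → side 1 (new)  [load 2/22]
  4 → side 1  [load 6/22]
  4 → side 1  [load 10/22]
  4 → side 1  [load 14/22]
  17 → side 2 (new)  [load 17/22]
  14 → side 3 (new)  [load 14/22]
  3 → side 1  [load 17/22]
  4 → side 1  [load 21/22]
  12 → side 4 (new)  [load 12/22]
  16 → side 5 (new)  [load 16/22]
  12 → side 6 (new)  [load 12/22]
6 tape sides opened.

6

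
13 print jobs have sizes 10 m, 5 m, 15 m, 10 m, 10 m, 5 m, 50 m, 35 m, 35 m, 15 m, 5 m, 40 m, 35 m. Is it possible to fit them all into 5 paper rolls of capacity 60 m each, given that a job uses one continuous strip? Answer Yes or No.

A valid assignment using 5 paper rolls:
  roll 1: 50 + 10 = 60
  roll 2: 40 + 15 + 5 = 60
  roll 3: 35 + 15 + 10 = 60
  roll 4: 35 + 10 + 5 + 5 = 55
  roll 5: 35 = 35
Every load is within 60 m, so 5 paper rolls suffice.

Yes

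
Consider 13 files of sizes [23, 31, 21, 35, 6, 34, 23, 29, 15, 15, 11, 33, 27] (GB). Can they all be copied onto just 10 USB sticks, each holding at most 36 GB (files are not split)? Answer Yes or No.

A valid assignment using 10 USB sticks:
  USB stick 1: 35 = 35
  USB stick 2: 34 = 34
  USB stick 3: 33 = 33
  USB stick 4: 31 = 31
  USB stick 5: 29 + 6 = 35
  USB stick 6: 27 = 27
  USB stick 7: 23 + 11 = 34
  USB stick 8: 23 = 23
  USB stick 9: 21 + 15 = 36
  USB stick 10: 15 = 15
Every load is within 36 GB, so 10 USB sticks suffice.

Yes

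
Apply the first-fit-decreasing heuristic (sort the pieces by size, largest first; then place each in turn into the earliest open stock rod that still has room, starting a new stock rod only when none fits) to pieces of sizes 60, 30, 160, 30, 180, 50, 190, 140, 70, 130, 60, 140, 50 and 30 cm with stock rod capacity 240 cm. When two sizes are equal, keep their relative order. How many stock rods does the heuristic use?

6

Sorted descending: 190, 180, 160, 140, 140, 130, 70, 60, 60, 50, 50, 30, 30, 30.
  190 → stock rod 1 (new)  [load 190/240]
  180 → stock rod 2 (new)  [load 180/240]
  160 → stock rod 3 (new)  [load 160/240]
  140 → stock rod 4 (new)  [load 140/240]
  140 → stock rod 5 (new)  [load 140/240]
  130 → stock rod 6 (new)  [load 130/240]
  70 → stock rod 3  [load 230/240]
  60 → stock rod 2  [load 240/240]
  60 → stock rod 4  [load 200/240]
  50 → stock rod 1  [load 240/240]
  50 → stock rod 5  [load 190/240]
  30 → stock rod 4  [load 230/240]
  30 → stock rod 5  [load 220/240]
  30 → stock rod 6  [load 160/240]
6 stock rods opened.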